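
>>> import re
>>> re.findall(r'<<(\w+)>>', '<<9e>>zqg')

One capturing group, so `findall` returns just the captured substring from the one match — 1 in all.

['9e']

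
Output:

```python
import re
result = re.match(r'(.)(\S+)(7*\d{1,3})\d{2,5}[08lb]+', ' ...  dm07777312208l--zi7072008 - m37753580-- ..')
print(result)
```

None

`re.match` only tries the pattern at the start of the string.
Here the string doesn't start with a match, so the call returns None.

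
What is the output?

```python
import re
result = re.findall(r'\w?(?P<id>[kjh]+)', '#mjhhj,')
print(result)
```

['jhhj']

This matches optionally a word character; then one or more of one of [kjh] (captured as 'id').
Walking the string: at [1:6] match 'mjhhj', group 1 = 'jhhj'.
`findall` collects group 1 from the one match (1 total).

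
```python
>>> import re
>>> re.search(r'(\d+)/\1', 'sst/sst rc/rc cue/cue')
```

None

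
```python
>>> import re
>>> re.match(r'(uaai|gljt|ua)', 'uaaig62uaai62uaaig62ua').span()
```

The regex engine tests alternatives in the order written; an earlier branch that matches wins even if a later one would match more.
`re.match` only tries the pattern at the start of the string.
The match spans [0:4] → 'uaai'.
Captured: group 1 = 'uaai'.

(0, 4)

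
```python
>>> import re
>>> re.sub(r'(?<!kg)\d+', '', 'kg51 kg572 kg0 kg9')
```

A negative assertion filters positions out without eating any characters.
Matches: at [3:4] → '1'; at [8:10] → '72'.
Each match is replaced by ''.

'kg5 kg5 kg0 kg9'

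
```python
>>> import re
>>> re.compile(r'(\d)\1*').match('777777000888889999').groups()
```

`\1` is not a pattern — it's the concrete string captured by group 1, re-applied verbatim.
`re.match` only tries the pattern at the start of the string.
The match spans [0:6] → '777777'.
Captured: group 1 = '7'.

('7',)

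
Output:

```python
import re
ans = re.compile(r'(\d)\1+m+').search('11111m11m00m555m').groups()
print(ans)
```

('1',)

The match spans [0:6] → '11111m'.
Captured: group 1 = '1'.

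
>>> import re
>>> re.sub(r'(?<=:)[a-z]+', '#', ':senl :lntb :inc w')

':# :# :# w'

Because the assertion is zero-width, the text it checks is not consumed and won't appear in the result.
`sub` substitutes '#' at each match site.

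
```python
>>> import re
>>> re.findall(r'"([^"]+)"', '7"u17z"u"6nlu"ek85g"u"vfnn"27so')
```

Because there's exactly one group, `findall` drops the full match and keeps group 1 from each hit.

['u17z', '6nlu', 'u']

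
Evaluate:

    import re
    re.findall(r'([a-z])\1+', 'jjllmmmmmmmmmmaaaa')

['j', 'l', 'm', 'a']

After group 1 captures some text, `\1` only succeeds where that same text appears again.
Matches: at [0:2] match 'jj', group 1 = 'j'; at [2:4] match 'll', group 1 = 'l'; at [4:14] match 'mmmmmmmmmm', group 1 = 'm'; at [14:18] match 'aaaa', group 1 = 'a'.
Because there's exactly one group, `findall` drops the full match and keeps group 1 from each hit.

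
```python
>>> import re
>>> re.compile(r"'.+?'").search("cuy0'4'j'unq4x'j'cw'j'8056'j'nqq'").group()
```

"'4'"

With the lazy modifier that quantifier settles for the fewest repetitions that let the rest of the pattern succeed (the atoms after it are unaffected and can still be greedy).
The match spans [4:7] → "'4'".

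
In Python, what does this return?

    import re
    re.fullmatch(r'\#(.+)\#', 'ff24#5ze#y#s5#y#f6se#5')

`re.fullmatch` is like wrapping the pattern in `^…$` (in single-line mode).
Here there's no way to consume every character, so the call returns None.

None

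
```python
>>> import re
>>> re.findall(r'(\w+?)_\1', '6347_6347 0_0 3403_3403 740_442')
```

['6347', '0', '3403']

`\1` is not a pattern — it's the concrete string captured by group 1, re-applied verbatim.
Because there's exactly one group, `findall` drops the full match and keeps group 1 from each hit.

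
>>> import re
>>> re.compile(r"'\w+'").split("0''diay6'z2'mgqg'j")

Each match becomes a cut point; 3 segments remain.

["0'", 'z2', 'j']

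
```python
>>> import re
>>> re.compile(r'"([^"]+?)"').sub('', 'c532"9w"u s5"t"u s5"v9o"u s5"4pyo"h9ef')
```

Matches: at [4:8] → '"9w"'; at [12:15] → '"t"'; at [19:24] → '"v9o"'; at [28:34] → '"4pyo"'.
Every occurrence is swapped for ''.

'c532u s5u s5u s5h9ef'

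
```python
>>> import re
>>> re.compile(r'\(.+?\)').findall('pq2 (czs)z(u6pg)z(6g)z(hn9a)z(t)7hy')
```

['(czs)', '(u6pg)', '(6g)', '(hn9a)', '(t)']

Lazy quantifiers expand one character at a time until the remainder of the pattern can match.
Walking the string: at [4:9] → '(czs)'; at [10:16] → '(u6pg)'; at [17:21] → '(6g)'; at [22:28] → '(hn9a)'; at [29:32] → '(t)'.
`findall` yields the raw match text (5 of them) because the pattern has no groups.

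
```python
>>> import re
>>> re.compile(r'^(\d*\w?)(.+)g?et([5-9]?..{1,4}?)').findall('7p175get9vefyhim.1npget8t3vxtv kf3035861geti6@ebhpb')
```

The pattern matches anchored at the start of the string; then zero or more of a digit, then optionally a word character (captured); then one or more of any character (captured); then optionally the literal 'g', then the literal 'et'; then optionally a character in [5-9], then any character, then 1 to 4 of any character (lazy) (captured).
The `?` after the quantifier makes it lazy — it takes as little as possible before letting the rest of the pattern try.
Matches: at [0:45] match '7p175get9vefyhim.1npget8t3vxtv kf3035861geti6', groups = ('7p', '175get9vefyhim.1npget8t3vxtv kf3035861g', 'i6').
`findall` packs the 3 group values into a tuple for every match.

[('7p', '175get9vefyhim.1npget8t3vxtv kf3035861g', 'i6')]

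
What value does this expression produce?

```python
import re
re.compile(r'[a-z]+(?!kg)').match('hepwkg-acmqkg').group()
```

'hepwkg'

The negative lookahead/lookbehind blocks any match where the forbidden context is present.
`match` is anchored at position 0; if the pattern doesn't fit there, it returns None.
The match spans [0:6] → 'hepwkg'.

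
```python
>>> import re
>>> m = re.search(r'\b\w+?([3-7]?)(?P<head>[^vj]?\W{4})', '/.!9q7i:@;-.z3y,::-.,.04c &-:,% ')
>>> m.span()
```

(3, 11)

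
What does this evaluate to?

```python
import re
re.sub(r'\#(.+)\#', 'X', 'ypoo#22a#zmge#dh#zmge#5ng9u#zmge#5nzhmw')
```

Every occurrence is swapped for 'X'.

'ypooX5nzhmw'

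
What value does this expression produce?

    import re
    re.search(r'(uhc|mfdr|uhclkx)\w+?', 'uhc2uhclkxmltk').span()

(0, 4)

`re.search` scans for the first position where the pattern succeeds.
The match spans [0:4] → 'uhc2'.
Captured: group 1 = 'uhc'.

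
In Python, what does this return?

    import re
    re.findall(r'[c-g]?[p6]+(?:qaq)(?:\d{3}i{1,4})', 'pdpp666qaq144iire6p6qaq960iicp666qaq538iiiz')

['dpp666qaq144ii', 'e6p6qaq960ii', 'cp666qaq538iii']

The pattern matches optionally a character in [c-g], then one or more of one of [p6]; then a literal 'q', then the literal 'aq' (non-capturing group); then exactly 3 of a digit, then 1 to 4 of a literal 'i' (non-capturing group).
Walking the string: at [1:15] → 'dpp666qaq144ii'; at [16:28] → 'e6p6qaq960ii'; at [28:42] → 'cp666qaq538iii'.
Since nothing is captured, `findall` lists the 3 matched substrings directly.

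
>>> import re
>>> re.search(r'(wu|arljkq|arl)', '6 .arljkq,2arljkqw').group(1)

'arljkq'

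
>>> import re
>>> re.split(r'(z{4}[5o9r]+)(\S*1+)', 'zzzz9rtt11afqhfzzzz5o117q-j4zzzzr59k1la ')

`re.split` interleaves the captured-group text with the surrounding fragments.

['', 'zzzz9r', 'tt11afqhfzzzz5o117q-j4zzzzr59k1', 'la ']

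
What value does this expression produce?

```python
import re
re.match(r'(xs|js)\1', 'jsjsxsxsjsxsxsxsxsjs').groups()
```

('js',)

The match spans [0:4] → 'jsjs'.
Captured: group 1 = 'js'.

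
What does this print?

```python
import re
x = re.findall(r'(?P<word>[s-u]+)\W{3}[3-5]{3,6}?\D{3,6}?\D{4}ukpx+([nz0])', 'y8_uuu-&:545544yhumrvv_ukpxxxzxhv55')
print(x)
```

[('uuu', 'z')]

The pattern matches one or more of a character in [s-u] (captured as 'word'); then exactly 3 of a non-word character; then 3 to 6 of a character in [3-5] (lazy), then 3 to 6 of a non-digit (lazy); then exactly 4 of a non-digit, then the literal 'ukp', then one or more of the literal 'x'; then one of [nz0] (captured).
Matches: at [3:30] match 'uuu-&:545544yhumrvv_ukpxxxz', groups = ('uuu', 'z').
2 groups means the one result is a tuple of 2 captured strings — 1 here.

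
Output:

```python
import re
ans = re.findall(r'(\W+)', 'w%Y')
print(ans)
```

['%']

Pattern: one or more of a non-word character (captured).
Scanning left to right: at [1:2] match '%', group 1 = '%'.
One capturing group, so `findall` returns just the captured substring from the one match — 1 in all.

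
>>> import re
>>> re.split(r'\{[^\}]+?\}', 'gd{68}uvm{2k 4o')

['gd', 'uvm{2k 4o']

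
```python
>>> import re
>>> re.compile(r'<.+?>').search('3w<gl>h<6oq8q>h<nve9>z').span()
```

The `?` after the quantifier makes it lazy — it takes as little as possible before letting the rest of the pattern try.
The match spans [2:6] → '<gl>'.

(2, 6)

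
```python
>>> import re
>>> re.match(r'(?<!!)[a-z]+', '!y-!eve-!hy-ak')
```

None

`(?!…)`/`(?<!…)` only lets a position through if the neighbouring text does NOT match; no characters are consumed.
`re.match` won't scan ahead — the pattern has to work from the very first character.
Here the pattern fails at index 0, so the call returns None.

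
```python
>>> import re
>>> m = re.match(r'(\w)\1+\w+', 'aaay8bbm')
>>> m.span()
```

A backreference is literal: `\1` must see the identical characters the first group matched.
`match` is anchored at position 0; if the pattern doesn't fit there, it returns None.
The match spans [0:8] → 'aaay8bbm'.
Captured: group 1 = 'a'.

(0, 8)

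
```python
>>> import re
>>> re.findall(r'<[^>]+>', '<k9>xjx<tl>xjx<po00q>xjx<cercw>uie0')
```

With no groups in the pattern, `findall` gives back each whole match — 4 here.

['<k9>', '<tl>', '<po00q>', '<cercw>']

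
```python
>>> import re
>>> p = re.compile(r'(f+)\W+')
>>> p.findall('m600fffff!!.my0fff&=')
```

This matches one or more of a literal 'f' (captured); then one or more of a non-word character.
With a single group, `findall` returns only what that group captured — 2 items.

['fffff', 'fff']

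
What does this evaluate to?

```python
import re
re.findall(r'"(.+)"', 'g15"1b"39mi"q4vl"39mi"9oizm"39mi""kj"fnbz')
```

One capturing group, so `findall` returns just the captured substring from the one match — 1 in all.

['1b"39mi"q4vl"39mi"9oizm"39mi""kj']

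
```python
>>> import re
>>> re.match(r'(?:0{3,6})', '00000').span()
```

`re.match` won't scan ahead — the pattern has to work from the very first character.
The match spans [0:5] → '00000'.

(0, 5)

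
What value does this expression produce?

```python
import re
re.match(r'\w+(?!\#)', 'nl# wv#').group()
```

'n'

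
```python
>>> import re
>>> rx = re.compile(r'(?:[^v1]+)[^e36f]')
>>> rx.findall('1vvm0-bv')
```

['m0-bv']

This matches one or more of any character except [v1] (non-capturing group); then any character except [e36f].
Scanning left to right: at [3:8] → 'm0-bv'.
With no groups in the pattern, `findall` gives back each whole match — 1 here.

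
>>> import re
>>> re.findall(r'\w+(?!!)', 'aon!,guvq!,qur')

The negative lookahead/lookbehind blocks any match where the forbidden context is present.
With no groups in the pattern, `findall` gives back each whole match — 3 here.

['ao', 'guv', 'qur']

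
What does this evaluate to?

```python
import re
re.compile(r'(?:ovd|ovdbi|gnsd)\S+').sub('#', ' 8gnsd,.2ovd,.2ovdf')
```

Matches: at [2:19] → 'gnsd,.2ovd,.2ovdf'.
Each match is replaced by '#'.

' 8#'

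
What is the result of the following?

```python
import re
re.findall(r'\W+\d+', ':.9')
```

[':.9']

`findall` yields the raw match text (1 of them) because the pattern has no groups.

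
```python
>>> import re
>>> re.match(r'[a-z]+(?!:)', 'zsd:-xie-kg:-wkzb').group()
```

With `match`, the pattern is implicitly anchored at the beginning.
The match spans [0:2] → 'zs'.

'zs'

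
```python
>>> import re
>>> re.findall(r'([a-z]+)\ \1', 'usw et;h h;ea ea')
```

['h', 'ea']

After group 1 captures some text, `\1` only succeeds where that same text appears again.
With a single group, `findall` returns only what that group captured — 2 items.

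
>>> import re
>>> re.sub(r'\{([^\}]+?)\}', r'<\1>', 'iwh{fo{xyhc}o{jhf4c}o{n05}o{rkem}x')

`\1` in the replacement pulls in group 1's text for each match.

'iwh<fo{xyhc>o<jhf4c>o<n05>o<rkem>x'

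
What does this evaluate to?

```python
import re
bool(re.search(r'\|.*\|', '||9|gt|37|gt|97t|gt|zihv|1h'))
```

The match spans [0:25] → '||9|gt|37|gt|97t|gt|zihv|'.

True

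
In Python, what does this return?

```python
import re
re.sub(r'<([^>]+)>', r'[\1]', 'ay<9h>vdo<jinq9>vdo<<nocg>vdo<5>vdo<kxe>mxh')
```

`\1` in the replacement pulls in group 1's text for each match.

'ay[9h]vdo[jinq9]vdo[<nocg]vdo[5]vdo[kxe]mxh'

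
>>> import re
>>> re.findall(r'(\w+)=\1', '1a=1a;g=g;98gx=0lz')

`\1` is not a pattern — it's the concrete string captured by group 1, re-applied verbatim.
Walking the string: at [0:5] match '1a=1a', group 1 = '1a'; at [6:9] match 'g=g', group 1 = 'g'.
Because there's exactly one group, `findall` drops the full match and keeps group 1 from each hit.

['1a', 'g']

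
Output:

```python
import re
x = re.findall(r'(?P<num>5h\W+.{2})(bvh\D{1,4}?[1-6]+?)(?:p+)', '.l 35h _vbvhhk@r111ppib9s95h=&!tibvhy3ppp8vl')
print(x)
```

[('5h _v', 'bvhhk@r111'), ('5h=&!ti', 'bvhy3')]

Pattern: the literal '5h', then one or more of a non-word character, then exactly 2 of any character (captured as 'num'); then the literal 'bvh', then 1 to 4 of a non-digit (lazy), then one or more of a character in [1-6] (lazy) (captured); then one or more of a literal 'p' (non-capturing group).
Scanning left to right: at [4:21] match '5h _vbvhhk@r111pp', groups = ('5h _v', 'bvhhk@r111'); at [26:41] match '5h=&!tibvhy3ppp', groups = ('5h=&!ti', 'bvhy3').
`findall` packs the 2 group values into a tuple for every match.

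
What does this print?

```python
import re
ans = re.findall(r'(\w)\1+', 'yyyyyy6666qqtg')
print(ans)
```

['y', '6', 'q']

The backreference `\1` re-matches whatever the first group consumed, character for character.
Walking the string: at [0:6] match 'yyyyyy', group 1 = 'y'; at [6:10] match '6666', group 1 = '6'; at [10:12] match 'qq', group 1 = 'q'.
One capturing group, so `findall` returns just the captured substring from each match — 3 in all.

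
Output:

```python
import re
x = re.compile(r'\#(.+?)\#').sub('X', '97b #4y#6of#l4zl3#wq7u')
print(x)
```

97b X6ofXwq7u

Matches: at [4:8] → '#4y#'; at [11:18] → '#l4zl3#'.
Each match is replaced by 'X'.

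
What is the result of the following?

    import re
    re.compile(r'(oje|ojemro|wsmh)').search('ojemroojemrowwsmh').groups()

('oje',)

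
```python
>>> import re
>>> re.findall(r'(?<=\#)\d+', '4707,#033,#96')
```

['033', '96']

Because the assertion is zero-width, the text it checks is not consumed and won't appear in the result.
No capturing groups, so `findall` returns the 2 full match strings.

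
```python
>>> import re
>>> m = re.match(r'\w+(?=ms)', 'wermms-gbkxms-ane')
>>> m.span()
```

(0, 4)

The `(?=…)`/`(?<=…)` assertion just peeks at neighbouring text; it doesn't advance the match position.
`re.match` only tries the pattern at the start of the string.
The match spans [0:4] → 'werm'.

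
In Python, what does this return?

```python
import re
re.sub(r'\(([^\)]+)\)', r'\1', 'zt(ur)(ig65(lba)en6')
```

'zturig65(lbaen6'

Matches: at [2:6] → '(ur)'; at [6:16] → '(ig65(lba)'.
Each match is replaced using the text its own group 1 captured.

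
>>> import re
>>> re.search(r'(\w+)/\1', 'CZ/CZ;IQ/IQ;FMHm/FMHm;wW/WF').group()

A backreference is literal: `\1` must see the identical characters the first group matched.
The match spans [0:5] → 'CZ/CZ'.

'CZ/CZ'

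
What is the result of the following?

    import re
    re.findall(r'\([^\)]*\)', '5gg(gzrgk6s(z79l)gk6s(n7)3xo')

['(gzrgk6s(z79l)', '(n7)']

Scanning left to right: at [3:17] → '(gzrgk6s(z79l)'; at [21:25] → '(n7)'.
No capturing groups, so `findall` returns the 2 full match strings.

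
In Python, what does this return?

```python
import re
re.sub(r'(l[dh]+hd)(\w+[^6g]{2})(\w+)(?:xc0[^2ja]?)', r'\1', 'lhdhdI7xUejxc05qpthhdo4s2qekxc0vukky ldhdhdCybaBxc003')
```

'lhdhd3'

The pattern matches the literal 'l', then one or more of one of [dh], then the literal 'hd' (captured); then one or more of a word character, then exactly 2 of any character except [6g] (captured); then one or more of a word character (captured); then the literal 'xc0', then optionally any character except [2ja] (non-capturing group).
Matches: at [0:52] → 'lhdhdI7xUejxc05qpthhdo4s2qekxc0vukky ldhdhdCybaBxc00'.
Each match is replaced using the text its own group 1 captured.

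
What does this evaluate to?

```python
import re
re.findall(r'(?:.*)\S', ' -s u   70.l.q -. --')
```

[' -s u   70.l.q -. --']

This matches zero or more of any character (non-capturing group); then a non-whitespace character.
Matches: at [0:20] → ' -s u   70.l.q -. --'.
Since nothing is captured, `findall` lists the 1 matched substring directly.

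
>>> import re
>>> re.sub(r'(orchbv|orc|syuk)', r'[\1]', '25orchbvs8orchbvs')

'25[orchbv]s8[orchbv]s'

`|` is ordered: at each position the engine commits to the first alternative that works.
Each match is replaced using the text its own group 1 captured.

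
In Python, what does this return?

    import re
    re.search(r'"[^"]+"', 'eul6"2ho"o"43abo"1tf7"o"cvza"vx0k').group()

`re.search` scans for the first position where the pattern succeeds.
The match spans [4:9] → '"2ho"'.

'"2ho"'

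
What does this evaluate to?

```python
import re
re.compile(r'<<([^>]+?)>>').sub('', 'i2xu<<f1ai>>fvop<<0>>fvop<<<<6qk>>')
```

Matches: at [4:12] → '<<f1ai>>'; at [16:21] → '<<0>>'; at [25:34] → '<<<<6qk>>'.
Each match is replaced by ''.

'i2xufvopfvop'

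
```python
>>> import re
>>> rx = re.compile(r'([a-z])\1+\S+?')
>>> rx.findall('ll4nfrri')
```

['l', 'r']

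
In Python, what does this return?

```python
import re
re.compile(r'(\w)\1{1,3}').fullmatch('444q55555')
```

None

`re.fullmatch` is like wrapping the pattern in `^…$` (in single-line mode).
Here the string isn't matched end-to-end, so the call returns None.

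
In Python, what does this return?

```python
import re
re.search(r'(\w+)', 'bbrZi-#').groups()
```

('bbrZi',)

This matches one or more of a word character (captured).
`re.search` tries every starting position until one works.
The match spans [0:5] → 'bbrZi'.
Captured: group 1 = 'bbrZi'.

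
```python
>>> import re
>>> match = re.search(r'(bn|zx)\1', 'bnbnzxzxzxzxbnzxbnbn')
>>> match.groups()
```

('bn',)

A backreference is literal: `\1` must see the identical characters the first group matched.
`search` walks the string left to right and returns the first match it finds.
The match spans [0:4] → 'bnbn'.
Captured: group 1 = 'bn'.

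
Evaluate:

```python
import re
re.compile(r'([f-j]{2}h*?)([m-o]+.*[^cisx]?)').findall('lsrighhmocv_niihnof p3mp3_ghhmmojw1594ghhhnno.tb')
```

[('ighh', 'mocv_niihnof p3mp3_ghhmmojw1594ghhhnno.tb')]

The pattern matches exactly 2 of a character in [f-j], then zero or more of a literal 'h' (lazy) (captured); then one or more of a character in [m-o], then zero or more of any character, then optionally any character except [cisx] (captured).
Scanning left to right: at [3:48] match 'ighhmocv_niihnof p3mp3_ghhmmojw1594ghhhnno.tb', groups = ('ighh', 'mocv_niihnof p3mp3_ghhmmojw1594ghhhnno.tb').
2 groups means the one result is a tuple of 2 captured strings — 1 here.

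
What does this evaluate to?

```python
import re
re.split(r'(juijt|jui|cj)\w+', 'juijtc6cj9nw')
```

['', 'juijt', '']

Alternation isn't longest-match — the leftmost alternative that fits at this position is chosen.
Matches to split on: at [0:12] → 'juijtc6cj9nw'.
`re.split` interleaves the captured-group text with the surrounding fragments.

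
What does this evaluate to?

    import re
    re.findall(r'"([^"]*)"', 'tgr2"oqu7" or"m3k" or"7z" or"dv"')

['oqu7', 'm3k', '7z', 'dv']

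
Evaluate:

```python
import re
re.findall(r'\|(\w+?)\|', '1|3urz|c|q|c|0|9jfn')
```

['3urz', 'q', '0']

With a single group, `findall` returns only what that group captured — 3 items.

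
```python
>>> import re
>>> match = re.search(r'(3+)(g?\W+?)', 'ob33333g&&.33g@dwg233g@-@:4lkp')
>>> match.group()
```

'33333g&'

The pattern matches one or more of a literal '3' (captured); then optionally the literal 'g', then one or more of a non-word character (lazy) (captured).
The match spans [2:9] → '33333g&'.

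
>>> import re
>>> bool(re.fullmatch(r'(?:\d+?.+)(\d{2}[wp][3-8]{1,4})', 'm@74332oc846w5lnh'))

`re.fullmatch` is like wrapping the pattern in `^…$` (in single-line mode).
Here the pattern can't cover the whole string, so the call returns None, and `bool(None)` is False.

False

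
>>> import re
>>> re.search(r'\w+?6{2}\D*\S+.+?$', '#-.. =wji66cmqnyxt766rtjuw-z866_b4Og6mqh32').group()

'wji66cmqnyxt766rtjuw-z866_b4Og6mqh32'

This matches one or more of a word character (lazy), then exactly 2 of the literal '6'; then zero or more of a non-digit, then one or more of a non-whitespace character, then one or more of any character (lazy); then anchored at the end.
`search` walks the string left to right and returns the first match it finds.
The match spans [6:42] → 'wji66cmqnyxt766rtjuw-z866_b4Og6mqh32'.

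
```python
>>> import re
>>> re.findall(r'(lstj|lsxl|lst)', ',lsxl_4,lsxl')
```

['lsxl', 'lsxl']

Matches: at [1:5] match 'lsxl', group 1 = 'lsxl'; at [8:12] match 'lsxl', group 1 = 'lsxl'.
Because there's exactly one group, `findall` drops the full match and keeps group 1 from each hit.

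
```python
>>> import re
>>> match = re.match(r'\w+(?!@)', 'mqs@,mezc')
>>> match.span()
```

(0, 2)

`(?!…)`/`(?<!…)` only lets a position through if the neighbouring text does NOT match; no characters are consumed.
`re.match` won't scan ahead — the pattern has to work from the very first character.
The match spans [0:2] → 'mq'.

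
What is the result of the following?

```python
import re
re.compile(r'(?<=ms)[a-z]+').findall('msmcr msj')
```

['mcr', 'j']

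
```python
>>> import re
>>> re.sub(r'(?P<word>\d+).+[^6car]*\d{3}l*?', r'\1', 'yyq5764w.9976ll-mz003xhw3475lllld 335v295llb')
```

'yyq5764llb'

Each match is replaced using the text its own group 1 captured.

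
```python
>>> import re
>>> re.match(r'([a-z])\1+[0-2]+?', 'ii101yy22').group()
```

The backreference `\1` re-matches whatever the first group consumed, character for character.
With `match`, the pattern is implicitly anchored at the beginning.
The match spans [0:3] → 'ii1'.
Captured: group 1 = 'i'.

'ii1'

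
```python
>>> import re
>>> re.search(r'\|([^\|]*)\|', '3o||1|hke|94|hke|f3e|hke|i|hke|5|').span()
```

(2, 4)

The match spans [2:4] → '||'.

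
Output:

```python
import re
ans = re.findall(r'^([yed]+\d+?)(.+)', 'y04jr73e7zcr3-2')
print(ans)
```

A non-greedy quantifier consumes as few characters as it can — just enough that the remainder of the pattern still matches from where it stops; whatever follows it matches normally.
With 2 capturing groups, `findall` returns a 2-tuple per match.

[('y0', '4jr73e7zcr3-2')]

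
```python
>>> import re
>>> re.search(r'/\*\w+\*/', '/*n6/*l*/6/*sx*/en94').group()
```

'/*l*/'

The match spans [4:9] → '/*l*/'.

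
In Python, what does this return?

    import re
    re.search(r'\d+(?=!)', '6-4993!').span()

The lookaround is zero-width — it requires the adjacent text to match without consuming it, so the asserted text isn't part of the match.
Unlike `match`, `search` isn't anchored — it looks for the pattern anywhere in the string.
The match spans [2:6] → '4993'.

(2, 6)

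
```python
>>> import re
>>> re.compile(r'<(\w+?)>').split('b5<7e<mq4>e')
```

['b5<7e', 'mq4', 'e']

With a capturing group present, the delimiter's captured portion is kept in the result list.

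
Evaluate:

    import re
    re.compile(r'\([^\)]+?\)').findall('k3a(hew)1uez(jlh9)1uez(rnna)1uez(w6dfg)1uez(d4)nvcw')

Scanning left to right: at [3:8] → '(hew)'; at [12:18] → '(jlh9)'; at [22:28] → '(rnna)'; at [32:39] → '(w6dfg)'; at [43:47] → '(d4)'.
Since nothing is captured, `findall` lists the 5 matched substrings directly.

['(hew)', '(jlh9)', '(rnna)', '(w6dfg)', '(d4)']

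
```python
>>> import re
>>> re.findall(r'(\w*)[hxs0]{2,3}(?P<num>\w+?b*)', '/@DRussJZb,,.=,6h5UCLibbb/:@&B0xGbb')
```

Multiple groups make `findall` return tuples — one 2-tuple for each match.

[('DRu', 'J'), ('B', 'Gbb')]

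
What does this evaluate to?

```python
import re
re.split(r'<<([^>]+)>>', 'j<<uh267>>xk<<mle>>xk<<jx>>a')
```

['j', 'uh267', 'xk', 'mle', 'xk', 'jx', 'a']

`re.split` interleaves the captured-group text with the surrounding fragments.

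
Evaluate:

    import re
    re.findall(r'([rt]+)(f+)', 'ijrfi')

The pattern matches one or more of one of [rt] (captured); then one or more of a literal 'f' (captured).
Matches: at [2:4] match 'rf', groups = ('r', 'f').
Multiple groups make `findall` return tuples — one 2-tuple for the one match.

[('r', 'f')]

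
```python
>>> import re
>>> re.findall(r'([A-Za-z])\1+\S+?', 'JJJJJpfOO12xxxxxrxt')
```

['J', 'O', 'x']

A backreference is literal: `\1` must see the identical characters the first group matched.
Walking the string: at [0:6] match 'JJJJJp', group 1 = 'J'; at [7:10] match 'OO1', group 1 = 'O'; at [11:17] match 'xxxxxr', group 1 = 'x'.
Because there's exactly one group, `findall` drops the full match and keeps group 1 from each hit.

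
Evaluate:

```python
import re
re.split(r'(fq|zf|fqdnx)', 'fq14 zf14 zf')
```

Matches to split on: at [0:2] → 'fq'; at [5:7] → 'zf'; at [10:12] → 'zf'.
With a capturing group present, the delimiter's captured portion is kept in the result list.

['', 'fq', '14 ', 'zf', '14 ', 'zf', '']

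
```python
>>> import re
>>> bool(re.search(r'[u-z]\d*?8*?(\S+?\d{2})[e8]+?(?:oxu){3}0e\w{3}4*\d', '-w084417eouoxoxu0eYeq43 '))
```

This matches a character in [u-z], then zero or more of a digit (lazy), then zero or more of the literal '8' (lazy); then one or more of a non-whitespace character (lazy), then exactly 2 of a digit (captured); then one or more of one of [e8] (lazy), then the literal 'oxu' repeated 3 times, then the literal '0e'; then exactly 3 of a word character, then zero or more of a literal '4', then a digit.
Unlike `match`, `search` isn't anchored — it looks for the pattern anywhere in the string.
Here nothing in the string fits, so the call returns None, and `bool(None)` is False.

False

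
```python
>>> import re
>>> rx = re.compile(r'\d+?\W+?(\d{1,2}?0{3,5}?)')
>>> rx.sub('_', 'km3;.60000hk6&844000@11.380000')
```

'km_0hk6&844000@_0'

The pattern matches one or more of a digit (lazy), then one or more of a non-word character (lazy); then 1 to 2 of a digit (lazy), then 3 to 5 of the literal '0' (lazy) (captured).
Matches: at [2:9] → '3;.6000'; at [21:29] → '11.38000'.
Each match is replaced by '_'.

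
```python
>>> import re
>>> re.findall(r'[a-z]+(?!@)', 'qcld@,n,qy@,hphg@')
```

['qcl', 'n', 'q', 'hph']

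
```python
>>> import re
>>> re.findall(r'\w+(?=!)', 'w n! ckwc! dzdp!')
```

The lookaround is zero-width — it requires the adjacent text to match without consuming it, so the asserted text isn't part of the match.
Scanning left to right: at [2:3] → 'n'; at [5:9] → 'ckwc'; at [11:15] → 'dzdp'.
With no groups in the pattern, `findall` gives back each whole match — 3 here.

['n', 'ckwc', 'dzdp']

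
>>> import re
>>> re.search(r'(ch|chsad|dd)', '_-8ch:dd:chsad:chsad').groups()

('ch',)

The match spans [3:5] → 'ch'.
Captured: group 1 = 'ch'.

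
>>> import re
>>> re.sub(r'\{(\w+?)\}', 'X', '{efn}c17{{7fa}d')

`sub` substitutes 'X' at each match site.

'Xc17{Xd'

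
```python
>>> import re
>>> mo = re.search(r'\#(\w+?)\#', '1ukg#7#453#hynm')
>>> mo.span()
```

(4, 7)

Unlike `match`, `search` isn't anchored — it looks for the pattern anywhere in the string.
The match spans [4:7] → '#7#'.
Captured: group 1 = '7'.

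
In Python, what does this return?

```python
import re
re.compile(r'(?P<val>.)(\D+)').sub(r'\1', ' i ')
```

' '

Pattern: any character (captured as 'val'); then one or more of a non-digit (captured).
Matches: at [0:3] → ' i '.
`\1` in the replacement pulls in group 1's text for each match.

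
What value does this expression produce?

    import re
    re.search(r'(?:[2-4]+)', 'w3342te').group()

Pattern: one or more of a character in [2-4] (non-capturing group).
The match spans [1:5] → '3342'.

'3342'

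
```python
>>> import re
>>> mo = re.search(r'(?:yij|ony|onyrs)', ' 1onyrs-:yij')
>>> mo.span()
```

(2, 5)

`|` is ordered: at each position the engine commits to the first alternative that works.
`re.search` tries every starting position until one works.
The match spans [2:5] → 'ony'.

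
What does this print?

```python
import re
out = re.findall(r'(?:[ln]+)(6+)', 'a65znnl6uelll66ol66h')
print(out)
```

This matches one or more of one of [ln] (non-capturing group); then one or more of a literal '6' (captured).
Walking the string: at [4:8] match 'nnl6', group 1 = '6'; at [10:15] match 'lll66', group 1 = '66'; at [16:19] match 'l66', group 1 = '66'.
Because there's exactly one group, `findall` drops the full match and keeps group 1 from each hit.

['6', '66', '66']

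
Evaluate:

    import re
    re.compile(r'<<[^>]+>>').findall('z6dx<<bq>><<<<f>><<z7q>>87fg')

`findall` yields the raw match text (3 of them) because the pattern has no groups.

['<<bq>>', '<<<<f>>', '<<z7q>>']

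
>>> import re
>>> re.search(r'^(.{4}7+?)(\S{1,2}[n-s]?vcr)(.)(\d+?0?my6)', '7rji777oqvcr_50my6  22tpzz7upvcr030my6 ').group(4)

The pattern matches anchored at the start of the string; then exactly 4 of any character, then one or more of the literal '7' (lazy) (captured); then 1 to 2 of a non-whitespace character, then optionally a character in [n-s], then the literal 'vcr' (captured); then any character (captured); then one or more of a digit (lazy), then optionally a literal '0', then the literal 'my6' (captured).
Because the quantifier is non-greedy, it stops expanding at the earliest point where the rest of the pattern can succeed.
Unlike `match`, `search` isn't anchored — it looks for the pattern anywhere in the string.
The match spans [0:18] → '7rji777oqvcr_50my6'.
Captured: group 1 = '7rji77', group 2 = '7oqvcr', group 3 = '_', group 4 = '50my6'.

'50my6'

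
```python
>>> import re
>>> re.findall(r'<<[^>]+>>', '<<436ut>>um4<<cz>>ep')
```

Since nothing is captured, `findall` lists the 2 matched substrings directly.

['<<436ut>>', '<<cz>>']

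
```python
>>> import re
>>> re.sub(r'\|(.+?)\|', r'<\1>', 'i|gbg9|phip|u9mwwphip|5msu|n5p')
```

A `+?`/`*?`/`{m,n}?` starts at its minimum and grows only as far as needed for what follows to match.
Each match is replaced using the text its own group 1 captured.

'i<gbg9>phip<u9mwwphip>5msu|n5p'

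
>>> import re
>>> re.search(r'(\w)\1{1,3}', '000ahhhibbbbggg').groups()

('0',)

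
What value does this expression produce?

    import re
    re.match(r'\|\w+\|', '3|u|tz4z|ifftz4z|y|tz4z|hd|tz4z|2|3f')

None

`re.match` won't scan ahead — the pattern has to work from the very first character.
Here the pattern fails at index 0, so the call returns None.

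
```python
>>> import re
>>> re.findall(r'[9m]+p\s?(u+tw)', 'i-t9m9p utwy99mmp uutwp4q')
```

With a single group, `findall` returns only what that group captured — 2 items.

['utw', 'uutw']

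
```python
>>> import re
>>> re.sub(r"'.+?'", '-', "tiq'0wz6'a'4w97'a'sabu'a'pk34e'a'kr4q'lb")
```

'tiq-a-a-a-a-lb'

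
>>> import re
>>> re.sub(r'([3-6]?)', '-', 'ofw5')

'-o-f-w--'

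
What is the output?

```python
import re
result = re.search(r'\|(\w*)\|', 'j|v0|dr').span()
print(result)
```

(1, 5)

The match spans [1:5] → '|v0|'.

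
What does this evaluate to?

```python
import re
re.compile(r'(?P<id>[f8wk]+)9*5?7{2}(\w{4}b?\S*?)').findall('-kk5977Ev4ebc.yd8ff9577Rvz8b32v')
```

[('8ff', 'Rvz8b')]

With the lazy modifier that quantifier settles for the fewest repetitions that let the rest of the pattern succeed (the atoms after it are unaffected and can still be greedy).
`findall` packs the 2 group values into a tuple for every match.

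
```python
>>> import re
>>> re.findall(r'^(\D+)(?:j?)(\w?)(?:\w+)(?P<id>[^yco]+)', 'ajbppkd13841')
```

Pattern: anchored at the start of the string; then one or more of a non-digit (captured); then optionally a literal 'j' (non-capturing group); then optionally a word character (captured); then one or more of a word character (non-capturing group); then one or more of any character except [yco] (captured as 'id').
Matches: at [0:12] match 'ajbppkd13841', groups = ('ajbppkd', '1', '1').
With 3 capturing groups, `findall` returns a 3-tuple per match.

[('ajbppkd', '1', '1')]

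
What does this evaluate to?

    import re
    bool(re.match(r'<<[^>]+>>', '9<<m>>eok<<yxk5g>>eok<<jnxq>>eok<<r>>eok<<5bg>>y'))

`re.match` only tries the pattern at the start of the string.
Here position 0 doesn't satisfy it, so the call returns None, and `bool(None)` is False.

False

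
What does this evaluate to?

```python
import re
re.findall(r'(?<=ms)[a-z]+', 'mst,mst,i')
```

['t', 't']

Because the assertion is zero-width, the text it checks is not consumed and won't appear in the result.
No capturing groups, so `findall` returns the 2 full match strings.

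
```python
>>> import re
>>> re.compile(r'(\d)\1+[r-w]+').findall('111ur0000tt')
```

A backreference is literal: `\1` must see the identical characters the first group matched.
Scanning left to right: at [0:5] match '111ur', group 1 = '1'; at [5:11] match '0000tt', group 1 = '0'.
With a single group, `findall` returns only what that group captured — 2 items.

['1', '0']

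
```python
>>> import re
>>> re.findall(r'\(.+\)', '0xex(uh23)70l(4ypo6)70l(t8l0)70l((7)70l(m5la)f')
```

['(uh23)70l(4ypo6)70l(t8l0)70l((7)70l(m5la)']

Since nothing is captured, `findall` lists the 1 matched substring directly.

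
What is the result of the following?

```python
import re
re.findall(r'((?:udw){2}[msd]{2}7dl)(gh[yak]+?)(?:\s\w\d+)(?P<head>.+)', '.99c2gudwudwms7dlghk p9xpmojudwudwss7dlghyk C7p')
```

The pattern matches the literal 'udw' repeated 2 times, then exactly 2 of one of [msd], then the literal '7dl' (captured); then the literal 'gh', then one or more of one of [yak] (lazy) (captured); then whitespace, then a word character, then one or more of a digit (non-capturing group); then one or more of any character (captured as 'head').
Scanning left to right: at [6:47] match 'udwudwms7dlghk p9xpmojudwudwss7dlghyk C7p', groups = ('udwudwms7dl', 'ghk', 'xpmojudwudwss7dlghyk C7p').
Multiple groups make `findall` return tuples — one 3-tuple for the one match.

[('udwudwms7dl', 'ghk', 'xpmojudwudwss7dlghyk C7p')]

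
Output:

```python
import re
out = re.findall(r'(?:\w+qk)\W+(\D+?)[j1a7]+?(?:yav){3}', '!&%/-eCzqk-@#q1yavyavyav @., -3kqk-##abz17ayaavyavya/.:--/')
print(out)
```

This matches one or more of a word character, then the literal 'qk' (non-capturing group); then one or more of a non-word character; then one or more of a non-digit (lazy) (captured); then one or more of one of [j1a7] (lazy), then the literal 'yav' repeated 3 times.
Scanning left to right: at [5:24] match 'eCzqk-@#q1yavyavyav', group 1 = 'q'.
Because there's exactly one group, `findall` drops the full match and keeps group 1 from the one hit.

['q']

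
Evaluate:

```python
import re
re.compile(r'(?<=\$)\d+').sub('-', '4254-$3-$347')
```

The `(?=…)`/`(?<=…)` assertion just peeks at neighbouring text; it doesn't advance the match position.
`sub` substitutes '-' at each match site.

'4254-$--$-'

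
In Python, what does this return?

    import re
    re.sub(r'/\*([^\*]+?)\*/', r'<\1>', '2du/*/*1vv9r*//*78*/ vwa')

'2du/*<1vv9r><78> vwa'

Matches: at [5:14] → '/*1vv9r*/'; at [14:20] → '/*78*/'.
Each match is replaced using the text its own group 1 captured.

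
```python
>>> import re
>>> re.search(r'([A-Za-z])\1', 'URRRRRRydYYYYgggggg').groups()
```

The match spans [1:3] → 'RR'.
Captured: group 1 = 'R'.

('R',)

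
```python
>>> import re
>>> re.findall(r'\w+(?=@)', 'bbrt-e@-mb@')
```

['e', 'mb']

The positive lookaround only admits positions where the adjacent text matches; those characters stay outside the span.
Scanning left to right: at [5:6] → 'e'; at [8:10] → 'mb'.
With no groups in the pattern, `findall` gives back each whole match — 2 here.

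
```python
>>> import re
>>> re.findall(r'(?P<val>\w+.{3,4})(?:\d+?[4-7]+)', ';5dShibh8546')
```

['5dShibh85']

This matches one or more of a word character, then 3 to 4 of any character (captured as 'val'); then one or more of a digit (lazy), then one or more of a character in [4-7] (non-capturing group).
Matches: at [1:12] match '5dShibh8546', group 1 = '5dShibh85'.
`findall` collects group 1 from the one match (1 total).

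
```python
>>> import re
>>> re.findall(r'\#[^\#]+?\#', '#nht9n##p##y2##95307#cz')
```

No capturing groups, so `findall` returns the 4 full match strings.

['#nht9n#', '#p#', '#y2#', '#95307#']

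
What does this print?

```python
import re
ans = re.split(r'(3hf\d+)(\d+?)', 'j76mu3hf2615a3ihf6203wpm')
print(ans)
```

['j76mu', '3hf261', '5', 'a3ihf6203wpm']

Pattern: the literal '3hf', then one or more of a digit (captured); then one or more of a digit (lazy) (captured).
Matches to split on: at [5:12] → '3hf2615'.
With a capturing group present, the delimiter's captured portion is kept in the result list.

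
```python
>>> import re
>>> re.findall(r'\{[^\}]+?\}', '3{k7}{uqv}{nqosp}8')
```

['{k7}', '{uqv}', '{nqosp}']

With no groups in the pattern, `findall` gives back each whole match — 3 here.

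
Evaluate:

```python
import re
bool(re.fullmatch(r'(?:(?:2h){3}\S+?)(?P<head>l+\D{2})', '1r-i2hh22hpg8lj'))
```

`fullmatch` succeeds only if the pattern covers the string from start to end.
Here the string isn't matched end-to-end, so the call returns None, and `bool(None)` is False.

False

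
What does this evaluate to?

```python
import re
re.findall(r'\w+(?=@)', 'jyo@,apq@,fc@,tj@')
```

The `(?=…)`/`(?<=…)` assertion just peeks at neighbouring text; it doesn't advance the match position.
Scanning left to right: at [0:3] → 'jyo'; at [5:8] → 'apq'; at [10:12] → 'fc'; at [14:16] → 'tj'.
Since nothing is captured, `findall` lists the 4 matched substrings directly.

['jyo', 'apq', 'fc', 'tj']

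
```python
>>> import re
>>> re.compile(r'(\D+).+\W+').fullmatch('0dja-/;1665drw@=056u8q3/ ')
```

`re.fullmatch` requires the pattern to consume the entire string.
Here the pattern can't cover the whole string, so the call returns None.

None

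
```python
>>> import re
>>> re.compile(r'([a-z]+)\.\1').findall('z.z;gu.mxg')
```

A backreference is literal: `\1` must see the identical characters the first group matched.
Matches: at [0:3] match 'z.z', group 1 = 'z'.
One capturing group, so `findall` returns just the captured substring from the one match — 1 in all.

['z']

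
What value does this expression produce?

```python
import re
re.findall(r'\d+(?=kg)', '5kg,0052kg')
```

['5', '0052']

The lookaround is zero-width — it requires the adjacent text to match without consuming it, so the asserted text isn't part of the match.
Scanning left to right: at [0:1] → '5'; at [4:8] → '0052'.
`findall` yields the raw match text (2 of them) because the pattern has no groups.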